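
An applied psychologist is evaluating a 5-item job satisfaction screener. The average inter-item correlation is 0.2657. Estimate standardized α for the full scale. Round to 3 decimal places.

Standardized α = k·r̄ / (1 + (k−1)·r̄) = 5 × 0.2657 / (1 + 4 × 0.2657)
  = 1.3285 / 2.0628 = 0.644

α = 0.644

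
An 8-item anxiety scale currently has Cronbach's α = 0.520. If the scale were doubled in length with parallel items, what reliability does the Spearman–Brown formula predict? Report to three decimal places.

Length factor m = 2
α' = m·α / (1 + (m−1)·α)
   = 2 × 0.520 / (1 + (2 − 1) × 0.520)
   = 1.0400 / 1.5200 = 0.684

predicted reliability = 0.684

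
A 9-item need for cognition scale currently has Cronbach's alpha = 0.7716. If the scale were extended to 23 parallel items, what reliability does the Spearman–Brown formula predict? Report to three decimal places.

Length factor m = 23/9 = 2.5556
α' = m·α / (1 + (m−1)·α)
   = 23/9 × 0.7716 / (1 + (23/9 − 1) × 0.7716)
   = 1.9719 / 2.2003 = 0.896

predicted reliability = 0.896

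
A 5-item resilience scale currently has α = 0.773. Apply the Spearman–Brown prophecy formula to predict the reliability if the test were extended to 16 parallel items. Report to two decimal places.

predicted reliability = 0.92

Length factor m = 16/5 = 3.2000
α' = m·α / (1 + (m−1)·α)
   = 16/5 × 0.773 / (1 + (16/5 − 1) × 0.773)
   = 2.4736 / 2.7006 = 0.92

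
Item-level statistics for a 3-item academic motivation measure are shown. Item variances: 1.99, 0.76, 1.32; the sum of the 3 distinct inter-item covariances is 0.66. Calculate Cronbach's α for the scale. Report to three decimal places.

sum of item variances = 1.99 + 0.76 + 1.32 = 4.07
Sum of distinct covariances = 0.66
Var(T) = sum of item variances + 2·Σcov = 4.07 + 2 × 0.66 = 5.39
α = (3/2)·(1 − 4.07/5.39) = 0.367

Cronbach's α = 0.367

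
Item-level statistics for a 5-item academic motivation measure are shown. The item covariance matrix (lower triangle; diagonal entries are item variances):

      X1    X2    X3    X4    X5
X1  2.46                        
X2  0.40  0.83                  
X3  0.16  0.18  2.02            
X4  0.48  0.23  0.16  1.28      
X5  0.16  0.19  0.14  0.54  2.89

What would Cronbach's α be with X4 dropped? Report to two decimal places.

Remaining items: X1, X2, X3, X5 (k = 4).
ΣVar(i) = 2.46 + 0.83 + 2.02 + 2.89 = 8.20
total variance = 8.20 + 2 × 1.23 = 10.66
α (item deleted) = (4/3)·(1 − 8.20/10.66) = 0.31

α = 0.31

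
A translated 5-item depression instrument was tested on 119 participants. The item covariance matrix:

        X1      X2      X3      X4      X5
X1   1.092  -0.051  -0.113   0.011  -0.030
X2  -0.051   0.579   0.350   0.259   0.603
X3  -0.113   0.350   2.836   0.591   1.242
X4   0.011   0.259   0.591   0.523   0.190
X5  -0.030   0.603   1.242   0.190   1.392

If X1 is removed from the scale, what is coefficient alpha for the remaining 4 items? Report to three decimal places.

Remaining items: X2, X3, X4, X5 (k = 4).
Σσᵢ² = 0.579 + 2.836 + 0.523 + 1.392 = 5.330
σ²_total = 5.330 + 2 × 3.235 = 11.800
α (item deleted) = (4/3)·(1 − 5.330/11.800) = 0.731

α = 0.731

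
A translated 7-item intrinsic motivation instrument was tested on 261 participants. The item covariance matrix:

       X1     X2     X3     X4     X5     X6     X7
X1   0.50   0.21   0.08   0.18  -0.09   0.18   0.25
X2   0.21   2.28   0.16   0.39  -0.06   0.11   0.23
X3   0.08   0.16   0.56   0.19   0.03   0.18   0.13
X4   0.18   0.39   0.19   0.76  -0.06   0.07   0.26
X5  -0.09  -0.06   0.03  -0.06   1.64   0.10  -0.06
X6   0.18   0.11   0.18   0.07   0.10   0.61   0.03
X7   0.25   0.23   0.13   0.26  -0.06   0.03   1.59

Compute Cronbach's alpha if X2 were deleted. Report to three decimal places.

α = 0.410

Remaining items: X1, X3, X4, X5, X6, X7 (k = 6).
Σσᵢ² = 0.50 + 0.56 + 0.76 + 1.64 + 0.61 + 1.59 = 5.66
total variance = 5.66 + 2 × 1.47 = 8.60
α (item deleted) = (6/5)·(1 − 5.66/8.60) = 0.410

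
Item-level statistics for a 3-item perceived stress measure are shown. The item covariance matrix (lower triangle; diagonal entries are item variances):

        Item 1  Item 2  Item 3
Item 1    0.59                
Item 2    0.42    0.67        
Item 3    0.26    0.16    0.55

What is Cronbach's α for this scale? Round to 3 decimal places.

Cronbach's α = 0.722

Σσᵢ² = 0.59 + 0.67 + 0.55 = 1.81
Σ_{i<j} σ_ij = 0.84
Var(T) = 1.81 + 2 × 0.84 = 3.49
α = (k/(k−1))·(1 − Σσᵢ²/Var(T)) = (3/2)·(1 − 1.81/3.49) = 0.722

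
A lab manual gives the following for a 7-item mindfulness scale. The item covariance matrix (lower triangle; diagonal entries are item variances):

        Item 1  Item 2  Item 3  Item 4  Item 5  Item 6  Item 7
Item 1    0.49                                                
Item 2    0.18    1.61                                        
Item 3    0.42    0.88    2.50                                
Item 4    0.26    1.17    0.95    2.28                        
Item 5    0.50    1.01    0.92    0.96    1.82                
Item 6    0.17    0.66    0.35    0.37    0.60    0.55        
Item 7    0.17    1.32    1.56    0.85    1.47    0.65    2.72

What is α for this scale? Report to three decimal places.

Σσᵢ² = 0.49 + 1.61 + 2.50 + 2.28 + 1.82 + 0.55 + 2.72 = 11.97
Σ_{i<j} σ_ij = 15.42
total variance = 11.97 + 2 × 15.42 = 42.81
α = (k/(k−1))·(1 − Σσᵢ²/total variance) = (7/6)·(1 − 11.97/42.81) = 0.840

α = 0.840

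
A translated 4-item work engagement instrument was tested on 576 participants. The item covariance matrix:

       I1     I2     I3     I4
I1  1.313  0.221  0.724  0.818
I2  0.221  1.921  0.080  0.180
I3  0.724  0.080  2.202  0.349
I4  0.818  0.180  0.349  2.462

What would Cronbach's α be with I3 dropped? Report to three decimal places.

Cronbach's α = 0.450

Remaining items: I1, I2, I4 (k = 3).
Σσ²ᵢ = 1.313 + 1.921 + 2.462 = 5.696
total variance = 5.696 + 2 × 1.219 = 8.134
α (item deleted) = (3/2)·(1 − 5.696/8.134) = 0.450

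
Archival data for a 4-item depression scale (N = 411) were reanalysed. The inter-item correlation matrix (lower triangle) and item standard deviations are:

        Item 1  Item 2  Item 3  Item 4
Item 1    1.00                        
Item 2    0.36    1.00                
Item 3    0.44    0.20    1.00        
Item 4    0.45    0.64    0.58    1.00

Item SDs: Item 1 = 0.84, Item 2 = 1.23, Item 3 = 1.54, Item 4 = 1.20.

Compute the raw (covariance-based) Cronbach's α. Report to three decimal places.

Σσ²ᵢ = 0.84² + 1.23² + 1.54² + 1.20² = 6.0301
Covariances σ_ij = r_ij · s_i · s_j:
  σ(Item 1,Item 2) = 0.36 × 0.84 × 1.23 = 0.3720
  σ(Item 1,Item 3) = 0.44 × 0.84 × 1.54 = 0.5692
  σ(Item 1,Item 4) = 0.45 × 0.84 × 1.20 = 0.4536
  σ(Item 2,Item 3) = 0.20 × 1.23 × 1.54 = 0.3788
  σ(Item 2,Item 4) = 0.64 × 1.23 × 1.20 = 0.9446
  σ(Item 3,Item 4) = 0.58 × 1.54 × 1.20 = 1.0718
σ²_T = Σσ²ᵢ + 2·Σσ_ij = 6.0301 + 2 × 3.7900 = 13.6101
α = (4/3)·(1 − 6.0301/13.6101) = 0.743

Cronbach's α = 0.743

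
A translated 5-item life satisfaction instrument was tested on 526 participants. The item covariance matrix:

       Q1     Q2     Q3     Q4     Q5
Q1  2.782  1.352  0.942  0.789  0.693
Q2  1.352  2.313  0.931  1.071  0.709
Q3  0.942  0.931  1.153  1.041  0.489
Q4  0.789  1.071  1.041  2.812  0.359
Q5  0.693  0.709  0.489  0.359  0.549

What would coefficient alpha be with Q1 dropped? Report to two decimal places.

Remaining items: Q2, Q3, Q4, Q5 (k = 4).
ΣVar(i) = 2.313 + 1.153 + 2.812 + 0.549 = 6.827
total variance = 6.827 + 2 × 4.600 = 16.027
α (item deleted) = (4/3)·(1 − 6.827/16.027) = 0.77

α = 0.77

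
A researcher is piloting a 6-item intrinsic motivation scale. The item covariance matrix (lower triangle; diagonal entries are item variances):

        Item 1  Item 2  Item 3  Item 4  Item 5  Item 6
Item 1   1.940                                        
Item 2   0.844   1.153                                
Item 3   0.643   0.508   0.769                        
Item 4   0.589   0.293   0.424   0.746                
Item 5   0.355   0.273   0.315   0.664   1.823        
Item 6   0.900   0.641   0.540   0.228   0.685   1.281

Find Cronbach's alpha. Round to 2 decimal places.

Σσᵢ² = 1.940 + 1.153 + 0.769 + 0.746 + 1.823 + 1.281 = 7.712
Sum of off-diagonal covariances = 7.902
σ²_T = 7.712 + 2 × 7.902 = 23.516
α = (k/(k−1))·(1 − Σσᵢ²/σ²_T) = (6/5)·(1 − 7.712/23.516) = 0.81

Cronbach's alpha = 0.81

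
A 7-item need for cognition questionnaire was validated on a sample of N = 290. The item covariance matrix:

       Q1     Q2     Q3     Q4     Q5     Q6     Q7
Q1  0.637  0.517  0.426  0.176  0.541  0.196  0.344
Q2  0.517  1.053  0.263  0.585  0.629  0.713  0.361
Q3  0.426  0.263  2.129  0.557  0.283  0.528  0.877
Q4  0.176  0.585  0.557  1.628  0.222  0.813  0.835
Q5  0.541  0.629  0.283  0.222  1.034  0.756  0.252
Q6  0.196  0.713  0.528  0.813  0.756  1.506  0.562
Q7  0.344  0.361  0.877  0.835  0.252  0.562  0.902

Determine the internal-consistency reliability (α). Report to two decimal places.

α = 0.82

Σσ²ᵢ = 0.637 + 1.053 + 2.129 + 1.628 + 1.034 + 1.506 + 0.902 = 8.889
Sum of off-diagonal covariances = 10.436
Var(T) = 8.889 + 2 × 10.436 = 29.761
α = (k/(k−1))·(1 − Σσ²ᵢ/Var(T)) = (7/6)·(1 − 8.889/29.761) = 0.82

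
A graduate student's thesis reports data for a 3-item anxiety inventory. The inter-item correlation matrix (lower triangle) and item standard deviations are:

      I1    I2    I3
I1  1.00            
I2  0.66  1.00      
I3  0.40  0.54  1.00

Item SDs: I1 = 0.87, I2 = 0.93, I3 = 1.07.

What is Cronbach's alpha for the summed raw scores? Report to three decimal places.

α = 0.766

Σσ²ᵢ = 0.87² + 0.93² + 1.07² = 2.7667
Covariances σ_ij = r_ij · s_i · s_j:
  σ(I1,I2) = 0.66 × 0.87 × 0.93 = 0.5340
  σ(I1,I3) = 0.40 × 0.87 × 1.07 = 0.3724
  σ(I2,I3) = 0.54 × 0.93 × 1.07 = 0.5374
σ²_T = Σσ²ᵢ + 2·Σσ_ij = 2.7667 + 2 × 1.4438 = 5.6543
α = (3/2)·(1 − 2.7667/5.6543) = 0.766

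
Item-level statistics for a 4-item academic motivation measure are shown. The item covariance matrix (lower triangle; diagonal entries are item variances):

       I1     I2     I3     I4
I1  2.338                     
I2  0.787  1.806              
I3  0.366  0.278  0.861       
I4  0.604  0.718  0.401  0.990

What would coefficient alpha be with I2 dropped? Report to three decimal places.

coefficient alpha = 0.593

Remaining items: I1, I3, I4 (k = 3).
sum of item variances = 2.338 + 0.861 + 0.990 = 4.189
σ²_total = 4.189 + 2 × 1.371 = 6.931
α (item deleted) = (3/2)·(1 − 4.189/6.931) = 0.593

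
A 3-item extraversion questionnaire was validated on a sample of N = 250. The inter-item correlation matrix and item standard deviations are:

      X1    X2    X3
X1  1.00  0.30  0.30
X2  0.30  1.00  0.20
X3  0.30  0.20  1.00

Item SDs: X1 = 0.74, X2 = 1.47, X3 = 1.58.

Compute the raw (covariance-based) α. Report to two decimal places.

α = 0.46

Σσ²ᵢ = 0.74² + 1.47² + 1.58² = 5.2049
Covariances σ_ij = r_ij · s_i · s_j:
  σ(X1,X2) = 0.30 × 0.74 × 1.47 = 0.3263
  σ(X1,X3) = 0.30 × 0.74 × 1.58 = 0.3508
  σ(X2,X3) = 0.20 × 1.47 × 1.58 = 0.4645
σ²_T = Σσ²ᵢ + 2·Σσ_ij = 5.2049 + 2 × 1.1416 = 7.4881
α = (3/2)·(1 − 5.2049/7.4881) = 0.46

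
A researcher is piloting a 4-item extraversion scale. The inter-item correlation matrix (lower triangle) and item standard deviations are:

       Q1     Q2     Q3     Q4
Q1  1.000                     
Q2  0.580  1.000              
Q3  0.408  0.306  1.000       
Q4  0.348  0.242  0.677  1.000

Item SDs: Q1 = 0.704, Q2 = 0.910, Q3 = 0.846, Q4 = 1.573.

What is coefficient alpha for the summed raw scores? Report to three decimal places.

Σσ²ᵢ = 0.704² + 0.910² + 0.846² + 1.573² = 4.5138
Covariances σ_ij = r_ij · s_i · s_j:
  σ(Q1,Q2) = 0.580 × 0.704 × 0.910 = 0.3716
  σ(Q1,Q3) = 0.408 × 0.704 × 0.846 = 0.2430
  σ(Q1,Q4) = 0.348 × 0.704 × 1.573 = 0.3854
  σ(Q2,Q3) = 0.306 × 0.910 × 0.846 = 0.2356
  σ(Q2,Q4) = 0.242 × 0.910 × 1.573 = 0.3464
  σ(Q3,Q4) = 0.677 × 0.846 × 1.573 = 0.9009
σ²_T = Σσ²ᵢ + 2·Σσ_ij = 4.5138 + 2 × 2.4829 = 9.4796
α = (4/3)·(1 − 4.5138/9.4796) = 0.698

α = 0.698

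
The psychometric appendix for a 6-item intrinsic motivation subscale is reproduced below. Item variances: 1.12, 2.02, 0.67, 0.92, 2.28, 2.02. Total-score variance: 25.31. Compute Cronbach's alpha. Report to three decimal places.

α = 0.772

ΣVar(i) = 1.12 + 2.02 + 0.67 + 0.92 + 2.28 + 2.02 = 9.03
α = (k/(k−1))·(1 − ΣVar(i)/σ²_T) = (6/5)·(1 − 9.03/25.31) = 0.772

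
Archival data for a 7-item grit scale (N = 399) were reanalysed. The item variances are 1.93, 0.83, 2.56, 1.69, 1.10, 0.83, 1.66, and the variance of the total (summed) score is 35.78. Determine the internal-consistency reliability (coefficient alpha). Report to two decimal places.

Σσ²ᵢ = 1.93 + 0.83 + 2.56 + 1.69 + 1.10 + 0.83 + 1.66 = 10.60
α = (k/(k−1))·(1 − Σσ²ᵢ/Var(T)) = (7/6)·(1 − 10.60/35.78) = 0.82

coefficient alpha = 0.82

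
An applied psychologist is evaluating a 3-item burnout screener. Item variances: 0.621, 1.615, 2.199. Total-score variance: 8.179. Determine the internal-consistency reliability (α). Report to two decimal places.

Σσᵢ² = 0.621 + 1.615 + 2.199 = 4.435
α = (k/(k−1))·(1 − Σσᵢ²/σ²_total) = (3/2)·(1 − 4.435/8.179) = 0.69

α = 0.69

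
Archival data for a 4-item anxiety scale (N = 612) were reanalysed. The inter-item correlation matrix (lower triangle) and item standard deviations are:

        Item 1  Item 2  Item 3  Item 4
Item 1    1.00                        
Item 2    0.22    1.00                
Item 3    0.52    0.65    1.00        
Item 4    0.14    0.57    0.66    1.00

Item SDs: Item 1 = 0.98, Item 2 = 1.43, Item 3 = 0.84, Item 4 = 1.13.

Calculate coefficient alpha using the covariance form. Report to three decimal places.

coefficient alpha = 0.751

Σσ²ᵢ = 0.98² + 1.43² + 0.84² + 1.13² = 4.9878
Covariances σ_ij = r_ij · s_i · s_j:
  σ(Item 1,Item 2) = 0.22 × 0.98 × 1.43 = 0.3083
  σ(Item 1,Item 3) = 0.52 × 0.98 × 0.84 = 0.4281
  σ(Item 1,Item 4) = 0.14 × 0.98 × 1.13 = 0.1550
  σ(Item 2,Item 3) = 0.65 × 1.43 × 0.84 = 0.7808
  σ(Item 2,Item 4) = 0.57 × 1.43 × 1.13 = 0.9211
  σ(Item 3,Item 4) = 0.66 × 0.84 × 1.13 = 0.6265
σ²_T = Σσ²ᵢ + 2·Σσ_ij = 4.9878 + 2 × 3.2198 = 11.4274
α = (4/3)·(1 − 4.9878/11.4274) = 0.751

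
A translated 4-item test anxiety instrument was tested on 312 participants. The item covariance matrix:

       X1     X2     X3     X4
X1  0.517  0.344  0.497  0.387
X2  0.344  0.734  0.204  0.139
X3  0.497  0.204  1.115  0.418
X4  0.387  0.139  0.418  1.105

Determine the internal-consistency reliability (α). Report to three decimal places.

α = 0.712

ΣVar(i) = 0.517 + 0.734 + 1.115 + 1.105 = 3.471
Sum of the distinct covariances = 1.989
σ²_T = 3.471 + 2 × 1.989 = 7.449
α = (k/(k−1))·(1 − ΣVar(i)/σ²_T) = (4/3)·(1 − 3.471/7.449) = 0.712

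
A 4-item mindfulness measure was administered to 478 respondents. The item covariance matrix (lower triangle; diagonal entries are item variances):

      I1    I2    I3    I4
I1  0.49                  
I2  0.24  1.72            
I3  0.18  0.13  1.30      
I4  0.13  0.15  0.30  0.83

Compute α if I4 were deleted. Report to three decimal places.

α = 0.358

Remaining items: I1, I2, I3 (k = 3).
Σσ²ᵢ = 0.49 + 1.72 + 1.30 = 3.51
Var(T) = 3.51 + 2 × 0.55 = 4.61
α (item deleted) = (3/2)·(1 − 3.51/4.61) = 0.358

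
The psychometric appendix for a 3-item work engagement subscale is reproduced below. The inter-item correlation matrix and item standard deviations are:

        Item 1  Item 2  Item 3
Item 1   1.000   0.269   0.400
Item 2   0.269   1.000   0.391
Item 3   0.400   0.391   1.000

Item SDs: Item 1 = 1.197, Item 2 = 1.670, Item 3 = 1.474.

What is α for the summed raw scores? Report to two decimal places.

Σσ²ᵢ = 1.197² + 1.670² + 1.474² = 6.3944
Covariances σ_ij = r_ij · s_i · s_j:
  σ(Item 1,Item 2) = 0.269 × 1.197 × 1.670 = 0.5377
  σ(Item 1,Item 3) = 0.400 × 1.197 × 1.474 = 0.7058
  σ(Item 2,Item 3) = 0.391 × 1.670 × 1.474 = 0.9625
σ²_T = Σσ²ᵢ + 2·Σσ_ij = 6.3944 + 2 × 2.2060 = 10.8064
α = (3/2)·(1 − 6.3944/10.8064) = 0.61

α = 0.61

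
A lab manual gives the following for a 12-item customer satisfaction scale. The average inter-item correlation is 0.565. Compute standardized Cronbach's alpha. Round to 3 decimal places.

standardized Cronbach's alpha = 0.940

Standardized α = k·r̄ / (1 + (k−1)·r̄) = 12 × 0.565 / (1 + 11 × 0.565)
  = 6.7800 / 7.2150 = 0.940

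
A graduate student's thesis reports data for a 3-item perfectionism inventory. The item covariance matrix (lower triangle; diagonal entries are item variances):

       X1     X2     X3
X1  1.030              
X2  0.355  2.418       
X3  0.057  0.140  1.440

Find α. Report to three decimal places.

sum of item variances = 1.030 + 2.418 + 1.440 = 4.888
Sum of off-diagonal covariances = 0.552
σ²_T = 4.888 + 2 × 0.552 = 5.992
α = (k/(k−1))·(1 − sum of item variances/σ²_T) = (3/2)·(1 − 4.888/5.992) = 0.276

α = 0.276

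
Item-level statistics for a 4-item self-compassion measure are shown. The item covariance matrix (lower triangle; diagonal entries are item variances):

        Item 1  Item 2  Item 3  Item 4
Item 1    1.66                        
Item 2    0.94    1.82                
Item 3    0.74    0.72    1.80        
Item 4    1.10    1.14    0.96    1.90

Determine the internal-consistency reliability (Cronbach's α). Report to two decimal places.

ΣVar(i) = 1.66 + 1.82 + 1.80 + 1.90 = 7.18
Σ_{i<j} σ_ij = 5.60
Var(T) = 7.18 + 2 × 5.60 = 18.38
α = (k/(k−1))·(1 − ΣVar(i)/Var(T)) = (4/3)·(1 − 7.18/18.38) = 0.81

α = 0.81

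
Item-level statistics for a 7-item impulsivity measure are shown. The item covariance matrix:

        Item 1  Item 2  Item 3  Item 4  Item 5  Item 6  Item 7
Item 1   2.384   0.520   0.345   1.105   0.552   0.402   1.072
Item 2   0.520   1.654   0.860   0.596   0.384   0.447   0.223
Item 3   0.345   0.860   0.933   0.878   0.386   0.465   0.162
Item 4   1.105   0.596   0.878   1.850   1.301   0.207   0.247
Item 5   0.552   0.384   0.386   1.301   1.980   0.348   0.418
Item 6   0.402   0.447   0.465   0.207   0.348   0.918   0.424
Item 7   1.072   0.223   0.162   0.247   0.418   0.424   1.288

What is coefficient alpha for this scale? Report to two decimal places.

α = 0.79

Σσᵢ² = 2.384 + 1.654 + 0.933 + 1.850 + 1.980 + 0.918 + 1.288 = 11.007
Sum of off-diagonal covariances = 11.342
σ²_T = 11.007 + 2 × 11.342 = 33.691
α = (k/(k−1))·(1 − Σσᵢ²/σ²_T) = (7/6)·(1 − 11.007/33.691) = 0.79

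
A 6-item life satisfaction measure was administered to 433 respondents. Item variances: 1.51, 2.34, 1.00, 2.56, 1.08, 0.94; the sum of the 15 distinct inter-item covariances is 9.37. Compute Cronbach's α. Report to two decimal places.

α = 0.80

Σσᵢ² = 1.51 + 2.34 + 1.00 + 2.56 + 1.08 + 0.94 = 9.43
Sum of distinct covariances = 9.37
total variance = Σσᵢ² + 2·Σcov = 9.43 + 2 × 9.37 = 28.17
α = (6/5)·(1 − 9.43/28.17) = 0.80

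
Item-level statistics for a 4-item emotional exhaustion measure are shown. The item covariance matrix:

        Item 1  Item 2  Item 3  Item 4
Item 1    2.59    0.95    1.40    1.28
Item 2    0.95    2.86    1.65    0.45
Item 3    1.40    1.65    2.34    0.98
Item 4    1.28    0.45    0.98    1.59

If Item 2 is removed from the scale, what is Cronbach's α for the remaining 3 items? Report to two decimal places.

Remaining items: Item 1, Item 3, Item 4 (k = 3).
sum of item variances = 2.59 + 2.34 + 1.59 = 6.52
σ²_total = 6.52 + 2 × 3.66 = 13.84
α (item deleted) = (3/2)·(1 − 6.52/13.84) = 0.79

α = 0.79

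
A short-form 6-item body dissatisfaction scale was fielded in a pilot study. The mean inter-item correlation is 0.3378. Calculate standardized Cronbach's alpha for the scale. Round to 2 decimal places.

Standardized α = k·r̄ / (1 + (k−1)·r̄) = 6 × 0.3378 / (1 + 5 × 0.3378)
  = 2.0268 / 2.6890 = 0.75

standardized Cronbach's alpha = 0.75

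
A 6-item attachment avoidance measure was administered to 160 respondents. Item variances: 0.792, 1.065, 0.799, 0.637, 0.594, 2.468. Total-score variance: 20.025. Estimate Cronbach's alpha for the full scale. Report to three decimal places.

sum of item variances = 0.792 + 1.065 + 0.799 + 0.637 + 0.594 + 2.468 = 6.355
α = (k/(k−1))·(1 − sum of item variances/Var(T)) = (6/5)·(1 − 6.355/20.025) = 0.819

α = 0.819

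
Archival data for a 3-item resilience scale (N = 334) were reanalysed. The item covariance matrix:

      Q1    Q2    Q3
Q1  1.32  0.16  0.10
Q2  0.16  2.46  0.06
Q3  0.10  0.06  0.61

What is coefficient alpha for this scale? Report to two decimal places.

α = 0.19

sum of item variances = 1.32 + 2.46 + 0.61 = 4.39
Sum of the distinct covariances = 0.32
σ²_T = 4.39 + 2 × 0.32 = 5.03
α = (k/(k−1))·(1 − sum of item variances/σ²_T) = (3/2)·(1 − 4.39/5.03) = 0.19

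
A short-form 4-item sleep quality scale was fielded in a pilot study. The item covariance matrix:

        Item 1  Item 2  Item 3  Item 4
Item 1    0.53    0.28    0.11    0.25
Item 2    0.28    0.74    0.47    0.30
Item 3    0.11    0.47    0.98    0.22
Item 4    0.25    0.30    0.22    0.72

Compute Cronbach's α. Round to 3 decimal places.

Σσᵢ² = 0.53 + 0.74 + 0.98 + 0.72 = 2.97
Sum of the distinct covariances = 1.63
σ²_T = 2.97 + 2 × 1.63 = 6.23
α = (k/(k−1))·(1 − Σσᵢ²/σ²_T) = (4/3)·(1 − 2.97/6.23) = 0.698

α = 0.698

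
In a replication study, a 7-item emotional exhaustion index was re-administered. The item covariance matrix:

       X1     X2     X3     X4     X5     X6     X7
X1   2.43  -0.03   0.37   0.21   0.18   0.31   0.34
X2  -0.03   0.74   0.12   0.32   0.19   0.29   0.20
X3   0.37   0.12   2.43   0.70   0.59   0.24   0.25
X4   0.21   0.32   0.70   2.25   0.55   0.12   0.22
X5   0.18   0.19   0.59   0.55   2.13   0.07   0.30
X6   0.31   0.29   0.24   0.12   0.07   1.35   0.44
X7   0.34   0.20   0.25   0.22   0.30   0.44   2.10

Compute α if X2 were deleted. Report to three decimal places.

α = 0.522

Remaining items: X1, X3, X4, X5, X6, X7 (k = 6).
sum of item variances = 2.43 + 2.43 + 2.25 + 2.13 + 1.35 + 2.10 = 12.69
σ²_total = 12.69 + 2 × 4.89 = 22.47
α (item deleted) = (6/5)·(1 − 12.69/22.47) = 0.522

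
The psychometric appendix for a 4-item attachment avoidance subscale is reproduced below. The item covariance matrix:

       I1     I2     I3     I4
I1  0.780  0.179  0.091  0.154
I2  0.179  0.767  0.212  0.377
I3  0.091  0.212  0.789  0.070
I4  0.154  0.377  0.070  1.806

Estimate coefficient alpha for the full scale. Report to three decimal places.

sum of item variances = 0.780 + 0.767 + 0.789 + 1.806 = 4.142
Σ_{i<j} σ_ij = 1.083
Var(T) = 4.142 + 2 × 1.083 = 6.308
α = (k/(k−1))·(1 − sum of item variances/Var(T)) = (4/3)·(1 − 4.142/6.308) = 0.458

coefficient alpha = 0.458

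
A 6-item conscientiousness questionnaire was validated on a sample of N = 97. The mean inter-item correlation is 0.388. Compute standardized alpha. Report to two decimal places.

standardized alpha = 0.79

Standardized α = k·r̄ / (1 + (k−1)·r̄) = 6 × 0.388 / (1 + 5 × 0.388)
  = 2.3280 / 2.9400 = 0.79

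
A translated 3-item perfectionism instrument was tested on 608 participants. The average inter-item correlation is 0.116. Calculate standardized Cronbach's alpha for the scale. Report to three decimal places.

Standardized α = k·r̄ / (1 + (k−1)·r̄) = 3 × 0.116 / (1 + 2 × 0.116)
  = 0.3480 / 1.2320 = 0.282

α = 0.282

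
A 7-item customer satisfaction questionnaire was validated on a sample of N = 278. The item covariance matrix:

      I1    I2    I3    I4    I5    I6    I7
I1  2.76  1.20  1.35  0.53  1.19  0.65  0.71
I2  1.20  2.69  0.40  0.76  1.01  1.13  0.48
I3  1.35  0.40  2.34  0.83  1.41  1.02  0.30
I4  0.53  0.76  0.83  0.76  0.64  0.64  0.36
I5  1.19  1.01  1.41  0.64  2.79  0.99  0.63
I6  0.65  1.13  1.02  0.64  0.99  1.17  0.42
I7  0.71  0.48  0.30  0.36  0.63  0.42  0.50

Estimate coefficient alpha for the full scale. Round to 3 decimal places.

coefficient alpha = 0.839

sum of item variances = 2.76 + 2.69 + 2.34 + 0.76 + 2.79 + 1.17 + 0.50 = 13.01
Σ_{i<j} σ_ij = 16.65
σ²_T = 13.01 + 2 × 16.65 = 46.31
α = (k/(k−1))·(1 − sum of item variances/σ²_T) = (7/6)·(1 − 13.01/46.31) = 0.839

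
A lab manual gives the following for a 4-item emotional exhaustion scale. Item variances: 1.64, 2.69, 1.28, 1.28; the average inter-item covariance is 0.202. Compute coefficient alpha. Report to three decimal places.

Σσ²ᵢ = 1.64 + 2.69 + 1.28 + 1.28 = 6.89
Sum of the 6 distinct covariances = 6 × 0.202 = 1.212
σ²_total = Σσ²ᵢ + 2·Σcov = 6.89 + 2 × 1.212 = 9.314
α = (4/3)·(1 − 6.89/9.314) = 0.347

α = 0.347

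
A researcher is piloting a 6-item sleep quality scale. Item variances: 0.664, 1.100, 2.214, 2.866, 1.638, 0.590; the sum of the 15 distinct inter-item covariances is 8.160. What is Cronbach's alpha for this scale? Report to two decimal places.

α = 0.77

sum of item variances = 0.664 + 1.100 + 2.214 + 2.866 + 1.638 + 0.590 = 9.072
Sum of distinct covariances = 8.160
total variance = sum of item variances + 2·Σcov = 9.072 + 2 × 8.160 = 25.392
α = (6/5)·(1 − 9.072/25.392) = 0.77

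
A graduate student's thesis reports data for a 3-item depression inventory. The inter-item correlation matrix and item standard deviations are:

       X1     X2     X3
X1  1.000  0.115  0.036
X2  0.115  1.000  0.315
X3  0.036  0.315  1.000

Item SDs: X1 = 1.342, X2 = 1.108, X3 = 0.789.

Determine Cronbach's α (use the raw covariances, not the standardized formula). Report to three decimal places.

α = 0.315

Σσ²ᵢ = 1.342² + 1.108² + 0.789² = 3.6511
Covariances σ_ij = r_ij · s_i · s_j:
  σ(X1,X2) = 0.115 × 1.342 × 1.108 = 0.1710
  σ(X1,X3) = 0.036 × 1.342 × 0.789 = 0.0381
  σ(X2,X3) = 0.315 × 1.108 × 0.789 = 0.2754
σ²_T = Σσ²ᵢ + 2·Σσ_ij = 3.6511 + 2 × 0.4845 = 4.6201
α = (3/2)·(1 − 3.6511/4.6201) = 0.315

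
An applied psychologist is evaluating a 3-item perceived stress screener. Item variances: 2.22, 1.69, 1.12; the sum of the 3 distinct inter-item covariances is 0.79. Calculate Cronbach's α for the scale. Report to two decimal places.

Σσᵢ² = 2.22 + 1.69 + 1.12 = 5.03
Sum of distinct covariances = 0.79
σ²_T = Σσᵢ² + 2·Σcov = 5.03 + 2 × 0.79 = 6.61
α = (3/2)·(1 − 5.03/6.61) = 0.36

Cronbach's α = 0.36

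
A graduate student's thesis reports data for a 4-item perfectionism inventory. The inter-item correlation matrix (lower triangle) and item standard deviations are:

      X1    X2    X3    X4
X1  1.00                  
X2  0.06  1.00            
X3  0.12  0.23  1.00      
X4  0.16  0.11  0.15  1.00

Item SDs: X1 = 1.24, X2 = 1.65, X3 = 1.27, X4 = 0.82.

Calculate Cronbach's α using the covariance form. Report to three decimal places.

Σσ²ᵢ = 1.24² + 1.65² + 1.27² + 0.82² = 6.5454
Covariances σ_ij = r_ij · s_i · s_j:
  σ(X1,X2) = 0.06 × 1.24 × 1.65 = 0.1228
  σ(X1,X3) = 0.12 × 1.24 × 1.27 = 0.1890
  σ(X1,X4) = 0.16 × 1.24 × 0.82 = 0.1627
  σ(X2,X3) = 0.23 × 1.65 × 1.27 = 0.4820
  σ(X2,X4) = 0.11 × 1.65 × 0.82 = 0.1488
  σ(X3,X4) = 0.15 × 1.27 × 0.82 = 0.1562
σ²_T = Σσ²ᵢ + 2·Σσ_ij = 6.5454 + 2 × 1.2615 = 9.0684
α = (4/3)·(1 − 6.5454/9.0684) = 0.371

Cronbach's α = 0.371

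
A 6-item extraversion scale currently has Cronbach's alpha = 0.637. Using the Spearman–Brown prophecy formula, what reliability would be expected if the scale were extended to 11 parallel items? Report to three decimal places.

Length factor m = 11/6 = 1.8333
α' = m·α / (1 + (m−1)·α)
   = 11/6 × 0.637 / (1 + (11/6 − 1) × 0.637)
   = 1.1678 / 1.5308 = 0.763

predicted reliability = 0.763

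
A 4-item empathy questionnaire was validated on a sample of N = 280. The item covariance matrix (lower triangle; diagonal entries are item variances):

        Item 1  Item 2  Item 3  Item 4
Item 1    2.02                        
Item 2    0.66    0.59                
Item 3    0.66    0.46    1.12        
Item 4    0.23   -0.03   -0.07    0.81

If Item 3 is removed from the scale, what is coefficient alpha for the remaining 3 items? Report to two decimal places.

coefficient alpha = 0.50

Remaining items: Item 1, Item 2, Item 4 (k = 3).
sum of item variances = 2.02 + 0.59 + 0.81 = 3.42
σ²_total = 3.42 + 2 × 0.86 = 5.14
α (item deleted) = (3/2)·(1 − 3.42/5.14) = 0.50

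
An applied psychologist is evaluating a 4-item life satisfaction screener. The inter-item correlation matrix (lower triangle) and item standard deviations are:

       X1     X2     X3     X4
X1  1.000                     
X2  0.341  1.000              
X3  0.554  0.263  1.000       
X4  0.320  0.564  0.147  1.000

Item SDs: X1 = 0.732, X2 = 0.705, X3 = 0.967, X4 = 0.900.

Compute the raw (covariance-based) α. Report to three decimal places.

α = 0.680

Σσ²ᵢ = 0.732² + 0.705² + 0.967² + 0.900² = 2.7779
Covariances σ_ij = r_ij · s_i · s_j:
  σ(X1,X2) = 0.341 × 0.732 × 0.705 = 0.1760
  σ(X1,X3) = 0.554 × 0.732 × 0.967 = 0.3921
  σ(X1,X4) = 0.320 × 0.732 × 0.900 = 0.2108
  σ(X2,X3) = 0.263 × 0.705 × 0.967 = 0.1793
  σ(X2,X4) = 0.564 × 0.705 × 0.900 = 0.3579
  σ(X3,X4) = 0.147 × 0.967 × 0.900 = 0.1279
σ²_T = Σσ²ᵢ + 2·Σσ_ij = 2.7779 + 2 × 1.4440 = 5.6659
α = (4/3)·(1 − 2.7779/5.6659) = 0.680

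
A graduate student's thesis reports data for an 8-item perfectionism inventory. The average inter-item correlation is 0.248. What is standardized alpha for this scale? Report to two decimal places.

standardized alpha = 0.73

Standardized α = k·r̄ / (1 + (k−1)·r̄) = 8 × 0.248 / (1 + 7 × 0.248)
  = 1.9840 / 2.7360 = 0.73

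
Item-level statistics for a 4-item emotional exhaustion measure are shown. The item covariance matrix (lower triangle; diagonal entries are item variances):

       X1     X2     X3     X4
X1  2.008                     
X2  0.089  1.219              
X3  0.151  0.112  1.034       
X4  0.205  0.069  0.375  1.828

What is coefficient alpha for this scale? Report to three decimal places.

α = 0.330

ΣVar(i) = 2.008 + 1.219 + 1.034 + 1.828 = 6.089
Σ_{i<j} σ_ij = 1.001
σ²_T = 6.089 + 2 × 1.001 = 8.091
α = (k/(k−1))·(1 − ΣVar(i)/σ²_T) = (4/3)·(1 − 6.089/8.091) = 0.330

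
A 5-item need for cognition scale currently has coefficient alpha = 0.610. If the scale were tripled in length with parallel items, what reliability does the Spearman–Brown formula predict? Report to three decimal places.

predicted reliability = 0.824

Length factor m = 3
α' = m·α / (1 + (m−1)·α)
   = 3 × 0.610 / (1 + (3 − 1) × 0.610)
   = 1.8300 / 2.2200 = 0.824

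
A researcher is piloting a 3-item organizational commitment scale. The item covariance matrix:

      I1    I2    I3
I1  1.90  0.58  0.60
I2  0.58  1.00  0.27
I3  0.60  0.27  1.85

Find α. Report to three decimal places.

Σσᵢ² = 1.90 + 1.00 + 1.85 = 4.75
Sum of off-diagonal covariances = 1.45
σ²_T = 4.75 + 2 × 1.45 = 7.65
α = (k/(k−1))·(1 − Σσᵢ²/σ²_T) = (3/2)·(1 − 4.75/7.65) = 0.569

α = 0.569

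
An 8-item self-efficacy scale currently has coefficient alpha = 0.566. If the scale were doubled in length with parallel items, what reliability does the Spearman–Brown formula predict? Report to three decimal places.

Length factor m = 2
α' = m·α / (1 + (m−1)·α)
   = 2 × 0.566 / (1 + (2 − 1) × 0.566)
   = 1.1320 / 1.5660 = 0.723

predicted reliability = 0.723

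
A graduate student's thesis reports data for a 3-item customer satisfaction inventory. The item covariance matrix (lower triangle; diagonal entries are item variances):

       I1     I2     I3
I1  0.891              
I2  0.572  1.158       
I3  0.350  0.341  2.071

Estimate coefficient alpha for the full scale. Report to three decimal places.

sum of item variances = 0.891 + 1.158 + 2.071 = 4.120
Sum of off-diagonal covariances = 1.263
total variance = 4.120 + 2 × 1.263 = 6.646
α = (k/(k−1))·(1 − sum of item variances/total variance) = (3/2)·(1 − 4.120/6.646) = 0.570

coefficient alpha = 0.570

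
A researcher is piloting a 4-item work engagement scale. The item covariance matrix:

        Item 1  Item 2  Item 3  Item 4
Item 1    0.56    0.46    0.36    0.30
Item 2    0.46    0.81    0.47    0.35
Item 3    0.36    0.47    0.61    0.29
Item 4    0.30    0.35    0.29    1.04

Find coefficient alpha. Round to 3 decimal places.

Σσ²ᵢ = 0.56 + 0.81 + 0.61 + 1.04 = 3.02
Sum of off-diagonal covariances = 2.23
Var(T) = 3.02 + 2 × 2.23 = 7.48
α = (k/(k−1))·(1 − Σσ²ᵢ/Var(T)) = (4/3)·(1 − 3.02/7.48) = 0.795

α = 0.795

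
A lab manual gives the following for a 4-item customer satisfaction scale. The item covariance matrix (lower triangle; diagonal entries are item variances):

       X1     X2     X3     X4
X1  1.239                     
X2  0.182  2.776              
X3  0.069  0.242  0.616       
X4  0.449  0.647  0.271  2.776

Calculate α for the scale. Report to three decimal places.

α = 0.446

Σσᵢ² = 1.239 + 2.776 + 0.616 + 2.776 = 7.407
Σ_{i<j} σ_ij = 1.860
σ²_total = 7.407 + 2 × 1.860 = 11.127
α = (k/(k−1))·(1 − Σσᵢ²/σ²_total) = (4/3)·(1 − 7.407/11.127) = 0.446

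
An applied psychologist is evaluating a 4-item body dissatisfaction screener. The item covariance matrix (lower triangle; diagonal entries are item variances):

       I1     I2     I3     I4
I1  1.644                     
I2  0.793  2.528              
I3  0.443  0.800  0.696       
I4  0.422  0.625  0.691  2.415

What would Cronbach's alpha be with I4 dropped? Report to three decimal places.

Cronbach's alpha = 0.683

Remaining items: I1, I2, I3 (k = 3).
Σσᵢ² = 1.644 + 2.528 + 0.696 = 4.868
σ²_T = 4.868 + 2 × 2.036 = 8.940
α (item deleted) = (3/2)·(1 − 4.868/8.940) = 0.683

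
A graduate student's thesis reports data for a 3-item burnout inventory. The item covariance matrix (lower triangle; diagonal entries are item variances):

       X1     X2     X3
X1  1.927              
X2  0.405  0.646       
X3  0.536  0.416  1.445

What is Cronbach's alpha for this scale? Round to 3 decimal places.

ΣVar(i) = 1.927 + 0.646 + 1.445 = 4.018
Sum of the distinct covariances = 1.357
Var(T) = 4.018 + 2 × 1.357 = 6.732
α = (k/(k−1))·(1 − ΣVar(i)/Var(T)) = (3/2)·(1 − 4.018/6.732) = 0.605

Cronbach's alpha = 0.605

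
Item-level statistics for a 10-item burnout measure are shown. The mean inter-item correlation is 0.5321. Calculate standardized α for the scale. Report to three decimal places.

Standardized α = k·r̄ / (1 + (k−1)·r̄) = 10 × 0.5321 / (1 + 9 × 0.5321)
  = 5.3210 / 5.7889 = 0.919

standardized α = 0.919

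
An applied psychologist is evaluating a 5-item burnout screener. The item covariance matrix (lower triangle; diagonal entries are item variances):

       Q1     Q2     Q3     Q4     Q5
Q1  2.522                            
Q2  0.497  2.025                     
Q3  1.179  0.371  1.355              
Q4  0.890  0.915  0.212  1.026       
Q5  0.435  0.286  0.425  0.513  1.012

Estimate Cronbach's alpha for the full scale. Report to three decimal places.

α = 0.738

ΣVar(i) = 2.522 + 2.025 + 1.355 + 1.026 + 1.012 = 7.940
Σ_{i<j} σ_ij = 5.723
total variance = 7.940 + 2 × 5.723 = 19.386
α = (k/(k−1))·(1 − ΣVar(i)/total variance) = (5/4)·(1 − 7.940/19.386) = 0.738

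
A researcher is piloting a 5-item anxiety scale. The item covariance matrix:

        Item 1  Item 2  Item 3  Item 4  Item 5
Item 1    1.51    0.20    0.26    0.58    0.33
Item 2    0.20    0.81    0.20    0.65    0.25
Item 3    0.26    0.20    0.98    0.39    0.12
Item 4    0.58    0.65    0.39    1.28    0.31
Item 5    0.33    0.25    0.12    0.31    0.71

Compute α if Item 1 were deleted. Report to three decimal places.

α = 0.672

Remaining items: Item 2, Item 3, Item 4, Item 5 (k = 4).
sum of item variances = 0.81 + 0.98 + 1.28 + 0.71 = 3.78
Var(T) = 3.78 + 2 × 1.92 = 7.62
α (item deleted) = (4/3)·(1 − 3.78/7.62) = 0.672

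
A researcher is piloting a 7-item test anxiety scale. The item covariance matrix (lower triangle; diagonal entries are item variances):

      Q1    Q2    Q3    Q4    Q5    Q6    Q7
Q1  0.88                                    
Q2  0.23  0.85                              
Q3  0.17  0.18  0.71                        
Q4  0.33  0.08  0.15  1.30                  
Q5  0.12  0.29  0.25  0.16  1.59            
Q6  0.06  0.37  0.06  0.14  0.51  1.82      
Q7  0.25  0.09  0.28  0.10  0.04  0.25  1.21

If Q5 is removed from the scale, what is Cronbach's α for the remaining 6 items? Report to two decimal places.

Cronbach's α = 0.54

Remaining items: Q1, Q2, Q3, Q4, Q6, Q7 (k = 6).
sum of item variances = 0.88 + 0.85 + 0.71 + 1.30 + 1.82 + 1.21 = 6.77
total variance = 6.77 + 2 × 2.74 = 12.25
α (item deleted) = (6/5)·(1 − 6.77/12.25) = 0.54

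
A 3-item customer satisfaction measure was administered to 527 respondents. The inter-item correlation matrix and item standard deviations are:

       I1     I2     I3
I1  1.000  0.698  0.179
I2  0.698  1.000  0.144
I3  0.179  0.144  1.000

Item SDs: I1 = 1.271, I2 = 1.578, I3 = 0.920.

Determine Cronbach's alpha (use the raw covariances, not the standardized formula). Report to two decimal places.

α = 0.64

Σσ²ᵢ = 1.271² + 1.578² + 0.920² = 4.9519
Covariances σ_ij = r_ij · s_i · s_j:
  σ(I1,I2) = 0.698 × 1.271 × 1.578 = 1.3999
  σ(I1,I3) = 0.179 × 1.271 × 0.920 = 0.2093
  σ(I2,I3) = 0.144 × 1.578 × 0.920 = 0.2091
σ²_T = Σσ²ᵢ + 2·Σσ_ij = 4.9519 + 2 × 1.8183 = 8.5885
α = (3/2)·(1 − 4.9519/8.5885) = 0.64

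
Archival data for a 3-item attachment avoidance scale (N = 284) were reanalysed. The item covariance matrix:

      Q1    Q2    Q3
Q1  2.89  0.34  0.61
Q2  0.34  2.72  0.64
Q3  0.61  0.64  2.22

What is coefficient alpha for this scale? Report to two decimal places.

Σσᵢ² = 2.89 + 2.72 + 2.22 = 7.83
Sum of the distinct covariances = 1.59
σ²_total = 7.83 + 2 × 1.59 = 11.01
α = (k/(k−1))·(1 − Σσᵢ²/σ²_total) = (3/2)·(1 − 7.83/11.01) = 0.43

coefficient alpha = 0.43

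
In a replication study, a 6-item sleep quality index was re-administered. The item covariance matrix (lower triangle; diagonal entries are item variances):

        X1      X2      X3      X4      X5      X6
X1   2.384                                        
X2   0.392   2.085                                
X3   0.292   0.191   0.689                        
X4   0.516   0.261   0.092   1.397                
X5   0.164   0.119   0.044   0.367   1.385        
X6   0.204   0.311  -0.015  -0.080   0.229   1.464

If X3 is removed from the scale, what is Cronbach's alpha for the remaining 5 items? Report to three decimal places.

α = 0.454

Remaining items: X1, X2, X4, X5, X6 (k = 5).
Σσᵢ² = 2.384 + 2.085 + 1.397 + 1.385 + 1.464 = 8.715
total variance = 8.715 + 2 × 2.483 = 13.681
α (item deleted) = (5/4)·(1 − 8.715/13.681) = 0.454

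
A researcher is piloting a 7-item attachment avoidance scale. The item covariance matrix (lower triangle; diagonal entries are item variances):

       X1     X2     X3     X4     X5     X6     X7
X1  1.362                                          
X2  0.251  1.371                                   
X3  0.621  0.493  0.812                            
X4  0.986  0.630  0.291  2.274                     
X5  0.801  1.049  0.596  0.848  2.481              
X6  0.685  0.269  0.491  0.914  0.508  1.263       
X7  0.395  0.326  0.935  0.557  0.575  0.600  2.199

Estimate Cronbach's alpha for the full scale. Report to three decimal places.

Cronbach's alpha = 0.800

sum of item variances = 1.362 + 1.371 + 0.812 + 2.274 + 2.481 + 1.263 + 2.199 = 11.762
Sum of off-diagonal covariances = 12.821
σ²_total = 11.762 + 2 × 12.821 = 37.404
α = (k/(k−1))·(1 − sum of item variances/σ²_total) = (7/6)·(1 − 11.762/37.404) = 0.800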